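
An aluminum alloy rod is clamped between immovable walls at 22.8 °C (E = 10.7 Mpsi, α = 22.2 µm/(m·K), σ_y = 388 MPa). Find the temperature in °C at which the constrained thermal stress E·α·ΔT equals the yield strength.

260 °C

E = 10.7 Mpsi = 73.77 GPa.
E·α·ΔT = 388.0 MPa ⇒ ΔT = 388.0 / (73.77×10³ × 22.2×10⁻⁶) = 236.9 K.
T = 22.8 + 236.9 = 259.7 °C.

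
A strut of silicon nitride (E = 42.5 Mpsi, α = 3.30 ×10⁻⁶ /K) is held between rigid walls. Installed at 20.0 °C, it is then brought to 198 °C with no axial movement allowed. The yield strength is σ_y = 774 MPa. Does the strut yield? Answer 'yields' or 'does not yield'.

does not yield

E = 42.5 Mpsi = 293.0 GPa.
ΔT = 178.0 K. Constrained thermal stress σ = E·α·ΔT = 293.0×10³ MPa × 3.30×10⁻⁶ × 178.0 = 172 MPa (compressive).
Compare to σ_y = 774 MPa: σ < σ_y, so it does not yield.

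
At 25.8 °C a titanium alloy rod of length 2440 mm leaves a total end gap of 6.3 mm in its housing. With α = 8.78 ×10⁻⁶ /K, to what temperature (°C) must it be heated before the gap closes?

α·L₀·ΔT = 6.3 mm ⇒ ΔT = 6.3 / (8.78×10⁻⁶ × 2440.0) = 294.1 K.
T = 25.8 + 294.1 = 319.9 °C.

320 °C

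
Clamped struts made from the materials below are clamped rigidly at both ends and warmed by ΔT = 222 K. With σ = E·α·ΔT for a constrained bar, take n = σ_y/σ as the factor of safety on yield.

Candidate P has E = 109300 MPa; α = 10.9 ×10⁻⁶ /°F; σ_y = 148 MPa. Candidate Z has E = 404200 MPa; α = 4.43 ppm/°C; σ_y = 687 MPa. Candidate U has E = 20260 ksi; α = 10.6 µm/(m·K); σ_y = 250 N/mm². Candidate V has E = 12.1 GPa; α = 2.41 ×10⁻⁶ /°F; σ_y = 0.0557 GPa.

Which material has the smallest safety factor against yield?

In consistent units (E in GPa, α in ×10⁻⁶/K, σ_y in MPa):
  candidate P: E = 109.3, α = 19.6, σ_y = 148.0 → σ = 476 MPa, n = 0.311
  candidate Z: E = 404.2, α = 4.43, σ_y = 687.0 → σ = 398 MPa, n = 1.73
  candidate U: E = 139.7, α = 10.6, σ_y = 250.0 → σ = 329 MPa, n = 0.761
  candidate V: E = 12.10, α = 4.34, σ_y = 55.70 → σ = 11.7 MPa, n = 4.78
Smallest n: candidate P with n = 0.311.

candidate P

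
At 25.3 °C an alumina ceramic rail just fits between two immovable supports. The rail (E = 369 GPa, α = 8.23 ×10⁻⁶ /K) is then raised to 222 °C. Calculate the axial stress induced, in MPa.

ΔT = 196.7 K. Constrained thermal stress σ = E·α·ΔT = 369.0×10³ MPa × 8.23×10⁻⁶ × 196.7 = 597 MPa (compressive).

597 MPa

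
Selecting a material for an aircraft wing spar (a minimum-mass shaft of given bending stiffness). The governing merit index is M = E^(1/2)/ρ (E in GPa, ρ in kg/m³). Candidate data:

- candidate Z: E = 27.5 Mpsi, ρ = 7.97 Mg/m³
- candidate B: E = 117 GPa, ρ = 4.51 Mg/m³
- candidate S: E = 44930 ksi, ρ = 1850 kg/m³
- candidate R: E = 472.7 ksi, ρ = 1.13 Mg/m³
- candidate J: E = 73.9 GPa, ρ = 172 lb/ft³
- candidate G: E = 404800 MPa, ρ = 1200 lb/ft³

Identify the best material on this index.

candidate S

Putting every candidate on a common basis:
  candidate Z: E = 189.6 GPa, ρ = 7970 kg/m³
  candidate B: E = 117.0 GPa, ρ = 4510 kg/m³
  candidate S: E = 309.8 GPa, ρ = 1850 kg/m³
  candidate R: E = 3.259 GPa, ρ = 1130 kg/m³
  candidate J: E = 73.90 GPa, ρ = 2755 kg/m³
  candidate G: E = 404.8 GPa, ρ = 19220 kg/m³
  candidate S: M = 9.51×10⁻³
  candidate J: M = 3.12×10⁻³
  candidate B: M = 2.40×10⁻³
  candidate Z: M = 1.73×10⁻³
  candidate R: M = 1.60×10⁻³
  candidate G: M = 1.05×10⁻³
Candidate S has the largest M.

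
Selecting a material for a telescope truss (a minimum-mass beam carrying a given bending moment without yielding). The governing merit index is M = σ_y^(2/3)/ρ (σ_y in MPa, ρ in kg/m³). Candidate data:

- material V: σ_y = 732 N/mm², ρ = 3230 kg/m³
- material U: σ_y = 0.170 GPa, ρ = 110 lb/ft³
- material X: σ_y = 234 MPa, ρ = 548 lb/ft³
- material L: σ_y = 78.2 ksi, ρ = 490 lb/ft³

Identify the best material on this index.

material V

Convert each candidate to consistent units, then evaluate M:
  material V: σ_y = 732.0 MPa, ρ = 3230 kg/m³
  material U: σ_y = 170.0 MPa, ρ = 1762 kg/m³
  material X: σ_y = 234.0 MPa, ρ = 8778 kg/m³
  material L: σ_y = 539.2 MPa, ρ = 7849 kg/m³
  material V: M = 25.1×10⁻³
  material U: M = 17.4×10⁻³
  material L: M = 8.44×10⁻³
  material X: M = 4.33×10⁻³
Highest index: material V.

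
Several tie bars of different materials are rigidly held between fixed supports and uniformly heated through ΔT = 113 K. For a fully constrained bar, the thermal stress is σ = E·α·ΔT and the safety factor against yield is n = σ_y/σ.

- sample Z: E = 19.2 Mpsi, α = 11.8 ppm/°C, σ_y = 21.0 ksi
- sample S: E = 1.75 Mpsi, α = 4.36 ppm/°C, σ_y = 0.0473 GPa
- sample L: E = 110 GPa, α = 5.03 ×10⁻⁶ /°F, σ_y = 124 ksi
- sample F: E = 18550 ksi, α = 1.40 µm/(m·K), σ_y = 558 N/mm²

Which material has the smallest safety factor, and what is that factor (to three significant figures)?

sample Z, n = 0.820

In consistent units (E in GPa, α in ×10⁻⁶/K, σ_y in MPa):
  sample Z: E = 132.4, α = 11.8, σ_y = 144.8 → σ = 177 MPa, n = 0.820
  sample S: E = 12.07, α = 4.36, σ_y = 47.30 → σ = 5.94 MPa, n = 7.96
  sample L: E = 110.0, α = 9.05, σ_y = 855.0 → σ = 113 MPa, n = 7.60
  sample F: E = 127.9, α = 1.40, σ_y = 558.0 → σ = 20.2 MPa, n = 27.6
Smallest n: sample Z with n = 0.820.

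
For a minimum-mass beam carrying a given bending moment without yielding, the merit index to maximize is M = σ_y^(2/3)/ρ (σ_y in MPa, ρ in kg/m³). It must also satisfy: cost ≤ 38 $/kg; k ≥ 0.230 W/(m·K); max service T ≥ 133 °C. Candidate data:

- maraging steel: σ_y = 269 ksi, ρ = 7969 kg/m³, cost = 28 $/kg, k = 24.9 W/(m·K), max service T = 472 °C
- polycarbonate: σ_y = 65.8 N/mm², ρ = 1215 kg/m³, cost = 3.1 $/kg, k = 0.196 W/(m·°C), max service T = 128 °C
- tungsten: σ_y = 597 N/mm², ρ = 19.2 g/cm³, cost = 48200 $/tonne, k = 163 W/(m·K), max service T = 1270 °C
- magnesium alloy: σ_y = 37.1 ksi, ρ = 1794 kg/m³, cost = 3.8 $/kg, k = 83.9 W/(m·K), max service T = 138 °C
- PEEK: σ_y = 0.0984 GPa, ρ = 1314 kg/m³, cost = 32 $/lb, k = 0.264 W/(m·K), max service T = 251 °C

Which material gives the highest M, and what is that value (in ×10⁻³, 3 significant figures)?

magnesium alloy, M = 22.5×10⁻³

Screen on constraints: cost ≤ 38 $/kg; k ≥ 0.230 W/(m·K); max service T ≥ 133 °C. Survivors: maraging steel, magnesium alloy.
Normalizing units and computing the index:
  maraging steel: σ_y = 1855 MPa, ρ = 7969 kg/m³
  magnesium alloy: σ_y = 255.8 MPa, ρ = 1794 kg/m³
  magnesium alloy: M = 22.5×10⁻³
  maraging steel: M = 18.9×10⁻³
Magnesium alloy ranks first.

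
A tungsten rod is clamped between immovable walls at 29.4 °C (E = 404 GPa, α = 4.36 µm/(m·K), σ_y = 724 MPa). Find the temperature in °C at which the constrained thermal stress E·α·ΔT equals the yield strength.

440 °C

E·α·ΔT = 724.0 MPa ⇒ ΔT = 724.0 / (404.0×10³ × 4.36×10⁻⁶) = 411.0 K.
T = 29.4 + 411.0 = 440.4 °C.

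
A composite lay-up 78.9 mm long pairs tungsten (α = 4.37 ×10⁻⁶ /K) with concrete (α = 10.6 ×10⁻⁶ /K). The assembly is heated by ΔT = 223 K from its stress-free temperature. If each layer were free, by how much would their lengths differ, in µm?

110 µm

Δα = |4.37 − 10.6|×10⁻⁶/K = 6.23×10⁻⁶/K.
ΔL_mismatch = Δα·L·ΔT = 6.23×10⁻⁶ × 78.9 mm × 223.0 K = 110 µm.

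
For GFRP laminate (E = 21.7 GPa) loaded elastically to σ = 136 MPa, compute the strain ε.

6.27×10⁻³

ε = σ/E = 136 / 21700 = 6.27×10⁻³.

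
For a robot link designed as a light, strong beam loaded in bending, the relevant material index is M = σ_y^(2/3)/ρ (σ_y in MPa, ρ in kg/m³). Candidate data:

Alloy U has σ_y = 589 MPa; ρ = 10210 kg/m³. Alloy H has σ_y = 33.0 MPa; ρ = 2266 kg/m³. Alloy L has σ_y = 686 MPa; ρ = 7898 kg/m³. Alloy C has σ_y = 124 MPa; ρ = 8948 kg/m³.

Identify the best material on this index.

Evaluate M for each candidate:
  alloy L: M = 9.85×10⁻³
  alloy U: M = 6.88×10⁻³
  alloy H: M = 4.54×10⁻³
  alloy C: M = 2.78×10⁻³
Alloy L ranks first.

alloy L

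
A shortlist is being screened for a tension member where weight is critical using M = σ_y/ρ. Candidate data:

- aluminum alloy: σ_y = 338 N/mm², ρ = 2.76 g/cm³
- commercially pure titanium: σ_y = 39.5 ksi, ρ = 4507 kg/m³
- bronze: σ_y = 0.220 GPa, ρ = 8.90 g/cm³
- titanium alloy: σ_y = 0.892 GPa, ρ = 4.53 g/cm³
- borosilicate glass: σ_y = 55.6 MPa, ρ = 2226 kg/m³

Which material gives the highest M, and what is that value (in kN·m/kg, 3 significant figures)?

titanium alloy, M = 197 kN·m/kg

Putting every candidate on a common basis:
  aluminum alloy: σ_y = 338.0 MPa, ρ = 2760 kg/m³
  commercially pure titanium: σ_y = 272.3 MPa, ρ = 4507 kg/m³
  bronze: σ_y = 220.0 MPa, ρ = 8900 kg/m³
  titanium alloy: σ_y = 892.0 MPa, ρ = 4530 kg/m³
  borosilicate glass: σ_y = 55.60 MPa, ρ = 2226 kg/m³
  titanium alloy: M = 197 kN·m/kg
  aluminum alloy: M = 122 kN·m/kg
  commercially pure titanium: M = 60.4 kN·m/kg
  borosilicate glass: M = 25.0 kN·m/kg
  bronze: M = 24.7 kN·m/kg
Titanium alloy has the largest M.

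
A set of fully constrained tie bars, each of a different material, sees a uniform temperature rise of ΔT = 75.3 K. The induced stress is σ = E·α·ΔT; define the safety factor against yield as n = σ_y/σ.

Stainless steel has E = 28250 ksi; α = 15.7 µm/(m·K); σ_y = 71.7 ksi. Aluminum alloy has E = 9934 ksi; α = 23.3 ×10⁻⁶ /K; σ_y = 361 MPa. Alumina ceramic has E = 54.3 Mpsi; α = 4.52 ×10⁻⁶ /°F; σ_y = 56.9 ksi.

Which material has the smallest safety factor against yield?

Converting E to GPa, α to ×10⁻⁶/K, σ_y to MPa, then σ and n for each:
  stainless steel: E = 194.8, α = 15.7, σ_y = 494.4 → σ = 230 MPa, n = 2.15
  aluminum alloy: E = 68.49, α = 23.3, σ_y = 361.0 → σ = 120 MPa, n = 3.00
  alumina ceramic: E = 374.4, α = 8.14, σ_y = 392.3 → σ = 229 MPa, n = 1.71
The minimum is alumina ceramic at n = 1.71.

alumina ceramic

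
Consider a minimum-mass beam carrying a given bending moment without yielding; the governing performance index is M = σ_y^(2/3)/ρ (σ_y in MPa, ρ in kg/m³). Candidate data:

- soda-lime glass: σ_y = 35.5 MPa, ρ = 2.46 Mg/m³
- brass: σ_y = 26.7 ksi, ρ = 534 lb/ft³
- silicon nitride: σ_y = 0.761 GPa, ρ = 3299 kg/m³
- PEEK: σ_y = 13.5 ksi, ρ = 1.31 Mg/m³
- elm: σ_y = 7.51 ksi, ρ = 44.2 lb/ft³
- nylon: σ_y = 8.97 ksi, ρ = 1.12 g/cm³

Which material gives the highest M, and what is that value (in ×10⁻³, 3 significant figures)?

silicon nitride, M = 25.3×10⁻³

After converting to SI:
  soda-lime glass: σ_y = 35.50 MPa, ρ = 2460 kg/m³
  brass: σ_y = 184.1 MPa, ρ = 8554 kg/m³
  silicon nitride: σ_y = 761.0 MPa, ρ = 3299 kg/m³
  PEEK: σ_y = 93.08 MPa, ρ = 1310 kg/m³
  elm: σ_y = 51.78 MPa, ρ = 708.0 kg/m³
  nylon: σ_y = 61.85 MPa, ρ = 1120 kg/m³
  silicon nitride: M = 25.3×10⁻³
  elm: M = 19.6×10⁻³
  PEEK: M = 15.7×10⁻³
  nylon: M = 14.0×10⁻³
  soda-lime glass: M = 4.39×10⁻³
  brass: M = 3.78×10⁻³
Highest index: silicon nitride.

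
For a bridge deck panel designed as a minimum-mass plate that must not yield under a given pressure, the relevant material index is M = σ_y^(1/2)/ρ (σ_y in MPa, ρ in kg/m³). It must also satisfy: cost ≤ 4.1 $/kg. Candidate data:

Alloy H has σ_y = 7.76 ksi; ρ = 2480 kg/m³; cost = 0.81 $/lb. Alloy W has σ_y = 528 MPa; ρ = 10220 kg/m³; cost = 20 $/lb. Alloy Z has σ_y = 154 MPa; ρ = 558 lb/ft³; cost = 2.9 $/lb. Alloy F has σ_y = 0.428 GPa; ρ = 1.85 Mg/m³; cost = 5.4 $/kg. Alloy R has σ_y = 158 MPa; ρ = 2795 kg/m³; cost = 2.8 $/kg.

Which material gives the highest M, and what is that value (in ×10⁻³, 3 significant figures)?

Screen on constraints: cost ≤ 4.1 $/kg. Survivors: alloy H, alloy R.
Normalizing units and computing the index:
  alloy H: σ_y = 53.50 MPa, ρ = 2480 kg/m³
  alloy R: σ_y = 158.0 MPa, ρ = 2795 kg/m³
  alloy R: M = 4.50×10⁻³
  alloy H: M = 2.95×10⁻³
Alloy R ranks first.

alloy R, M = 4.50×10⁻³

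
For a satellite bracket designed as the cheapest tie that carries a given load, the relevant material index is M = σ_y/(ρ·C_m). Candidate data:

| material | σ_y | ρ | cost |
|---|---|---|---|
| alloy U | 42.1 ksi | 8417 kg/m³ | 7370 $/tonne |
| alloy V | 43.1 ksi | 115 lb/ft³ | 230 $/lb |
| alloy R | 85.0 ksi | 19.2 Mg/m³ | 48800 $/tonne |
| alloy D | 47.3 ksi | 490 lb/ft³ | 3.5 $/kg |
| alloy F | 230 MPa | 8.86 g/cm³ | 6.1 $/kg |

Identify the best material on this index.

Normalizing units and computing the index:
  alloy U: σ_y = 290.3 MPa, ρ = 8417 kg/m³, cost = 7.370 $/kg
  alloy V: σ_y = 297.2 MPa, ρ = 1842 kg/m³, cost = 507.1 $/kg
  alloy R: σ_y = 586.1 MPa, ρ = 19200 kg/m³, cost = 48.80 $/kg
  alloy D: σ_y = 326.1 MPa, ρ = 7849 kg/m³, cost = 3.500 $/kg
  alloy F: σ_y = 230.0 MPa, ρ = 8860 kg/m³, cost = 6.100 $/kg
  alloy D: M = 11.9 kN·m per $
  alloy U: M = 4.68 kN·m per $
  alloy F: M = 4.26 kN·m per $
  alloy R: M = 0.625 kN·m per $
  alloy V: M = 0.318 kN·m per $
Highest index: alloy D.

alloy D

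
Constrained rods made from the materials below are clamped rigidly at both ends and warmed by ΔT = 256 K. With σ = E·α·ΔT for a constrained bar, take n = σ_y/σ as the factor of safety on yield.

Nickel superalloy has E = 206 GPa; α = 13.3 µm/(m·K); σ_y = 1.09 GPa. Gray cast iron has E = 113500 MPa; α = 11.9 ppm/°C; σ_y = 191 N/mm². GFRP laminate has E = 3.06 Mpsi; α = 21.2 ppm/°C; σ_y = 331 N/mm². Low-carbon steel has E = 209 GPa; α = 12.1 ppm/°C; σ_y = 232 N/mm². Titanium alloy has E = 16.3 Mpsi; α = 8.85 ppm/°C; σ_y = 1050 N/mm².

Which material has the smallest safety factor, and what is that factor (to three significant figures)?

In consistent units (E in GPa, α in ×10⁻⁶/K, σ_y in MPa):
  nickel superalloy: E = 206.0, α = 13.3, σ_y = 1090 → σ = 701 MPa, n = 1.55
  gray cast iron: E = 113.5, α = 11.9, σ_y = 191.0 → σ = 346 MPa, n = 0.552
  GFRP laminate: E = 21.10, α = 21.2, σ_y = 331.0 → σ = 115 MPa, n = 2.89
  low-carbon steel: E = 209.0, α = 12.1, σ_y = 232.0 → σ = 647 MPa, n = 0.358
  titanium alloy: E = 112.4, α = 8.85, σ_y = 1050 → σ = 255 MPa, n = 4.12
Low-carbon steel has the lowest safety factor, n = 0.358.

low-carbon steel, n = 0.358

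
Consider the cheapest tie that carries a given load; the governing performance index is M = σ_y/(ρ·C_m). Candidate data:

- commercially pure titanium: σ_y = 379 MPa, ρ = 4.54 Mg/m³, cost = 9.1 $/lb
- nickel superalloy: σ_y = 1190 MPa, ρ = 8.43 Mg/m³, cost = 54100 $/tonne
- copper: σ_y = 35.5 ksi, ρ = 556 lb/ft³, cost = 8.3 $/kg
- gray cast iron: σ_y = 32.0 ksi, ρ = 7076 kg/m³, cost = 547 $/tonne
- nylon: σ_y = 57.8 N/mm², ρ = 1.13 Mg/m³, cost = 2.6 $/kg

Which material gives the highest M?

Putting every candidate on a common basis:
  commercially pure titanium: σ_y = 379.0 MPa, ρ = 4540 kg/m³, cost = 20.06 $/kg
  nickel superalloy: σ_y = 1190 MPa, ρ = 8430 kg/m³, cost = 54.10 $/kg
  copper: σ_y = 244.8 MPa, ρ = 8906 kg/m³, cost = 8.300 $/kg
  gray cast iron: σ_y = 220.6 MPa, ρ = 7076 kg/m³, cost = 0.5470 $/kg
  nylon: σ_y = 57.80 MPa, ρ = 1130 kg/m³, cost = 2.600 $/kg
  gray cast iron: M = 57.0 kN·m per $
  nylon: M = 19.7 kN·m per $
  commercially pure titanium: M = 4.16 kN·m per $
  copper: M = 3.31 kN·m per $
  nickel superalloy: M = 2.61 kN·m per $
Gray cast iron has the largest M.

gray cast iron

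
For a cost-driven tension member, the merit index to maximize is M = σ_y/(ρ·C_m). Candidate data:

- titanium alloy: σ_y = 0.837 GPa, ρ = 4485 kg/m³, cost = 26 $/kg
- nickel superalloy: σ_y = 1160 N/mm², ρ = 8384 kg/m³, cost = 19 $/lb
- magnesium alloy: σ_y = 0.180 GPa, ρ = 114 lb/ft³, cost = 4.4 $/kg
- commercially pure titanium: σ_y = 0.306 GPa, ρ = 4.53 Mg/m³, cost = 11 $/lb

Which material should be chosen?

Normalizing units and computing the index:
  titanium alloy: σ_y = 837.0 MPa, ρ = 4485 kg/m³, cost = 26.00 $/kg
  nickel superalloy: σ_y = 1160 MPa, ρ = 8384 kg/m³, cost = 41.89 $/kg
  magnesium alloy: σ_y = 180.0 MPa, ρ = 1826 kg/m³, cost = 4.400 $/kg
  commercially pure titanium: σ_y = 306.0 MPa, ρ = 4530 kg/m³, cost = 24.25 $/kg
  magnesium alloy: M = 22.4 kN·m per $
  titanium alloy: M = 7.18 kN·m per $
  nickel superalloy: M = 3.30 kN·m per $
  commercially pure titanium: M = 2.79 kN·m per $
Highest index: magnesium alloy.

magnesium alloy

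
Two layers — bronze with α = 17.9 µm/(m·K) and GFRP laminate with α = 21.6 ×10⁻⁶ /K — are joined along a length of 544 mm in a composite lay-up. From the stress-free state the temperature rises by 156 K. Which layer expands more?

α(bronze) = 17.9×10⁻⁶/K vs α(GFRP laminate) = 21.6×10⁻⁶/K.
Higher α expands more for the same ΔT: GFRP laminate.

GFRP laminate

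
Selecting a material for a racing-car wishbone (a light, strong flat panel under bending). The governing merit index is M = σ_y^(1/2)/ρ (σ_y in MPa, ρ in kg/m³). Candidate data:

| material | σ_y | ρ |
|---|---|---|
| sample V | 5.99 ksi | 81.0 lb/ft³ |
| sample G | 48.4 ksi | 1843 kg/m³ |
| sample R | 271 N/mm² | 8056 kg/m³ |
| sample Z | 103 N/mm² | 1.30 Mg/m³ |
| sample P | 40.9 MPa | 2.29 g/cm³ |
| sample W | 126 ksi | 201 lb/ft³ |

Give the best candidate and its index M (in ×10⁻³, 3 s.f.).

sample G, M = 9.91×10⁻³

Convert each candidate to consistent units, then evaluate M:
  sample V: σ_y = 41.30 MPa, ρ = 1297 kg/m³
  sample G: σ_y = 333.7 MPa, ρ = 1843 kg/m³
  sample R: σ_y = 271.0 MPa, ρ = 8056 kg/m³
  sample Z: σ_y = 103.0 MPa, ρ = 1300 kg/m³
  sample P: σ_y = 40.90 MPa, ρ = 2290 kg/m³
  sample W: σ_y = 868.7 MPa, ρ = 3220 kg/m³
  sample G: M = 9.91×10⁻³
  sample W: M = 9.15×10⁻³
  sample Z: M = 7.81×10⁻³
  sample V: M = 4.95×10⁻³
  sample P: M = 2.79×10⁻³
  sample R: M = 2.04×10⁻³
The maximum is for sample G.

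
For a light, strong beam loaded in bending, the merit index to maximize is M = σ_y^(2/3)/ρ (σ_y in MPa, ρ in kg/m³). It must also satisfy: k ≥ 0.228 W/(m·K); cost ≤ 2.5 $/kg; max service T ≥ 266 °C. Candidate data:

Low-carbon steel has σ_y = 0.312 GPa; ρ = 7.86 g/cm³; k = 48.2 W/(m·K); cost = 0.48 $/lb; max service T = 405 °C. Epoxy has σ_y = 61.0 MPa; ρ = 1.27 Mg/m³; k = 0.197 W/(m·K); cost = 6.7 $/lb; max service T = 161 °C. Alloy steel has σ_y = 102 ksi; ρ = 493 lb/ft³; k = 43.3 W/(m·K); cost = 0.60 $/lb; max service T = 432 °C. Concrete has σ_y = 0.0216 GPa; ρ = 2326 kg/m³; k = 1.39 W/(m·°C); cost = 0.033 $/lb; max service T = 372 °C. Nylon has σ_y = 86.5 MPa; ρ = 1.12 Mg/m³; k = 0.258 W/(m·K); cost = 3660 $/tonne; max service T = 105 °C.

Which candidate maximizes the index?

alloy steel

Screen on constraints: k ≥ 0.228 W/(m·K); cost ≤ 2.5 $/kg; max service T ≥ 266 °C. Survivors: low-carbon steel, alloy steel, concrete.
Normalizing units and computing the index:
  low-carbon steel: σ_y = 312.0 MPa, ρ = 7860 kg/m³
  alloy steel: σ_y = 703.3 MPa, ρ = 7897 kg/m³
  concrete: σ_y = 21.60 MPa, ρ = 2326 kg/m³
  alloy steel: M = 10.0×10⁻³
  low-carbon steel: M = 5.85×10⁻³
  concrete: M = 3.33×10⁻³
The maximum is for alloy steel.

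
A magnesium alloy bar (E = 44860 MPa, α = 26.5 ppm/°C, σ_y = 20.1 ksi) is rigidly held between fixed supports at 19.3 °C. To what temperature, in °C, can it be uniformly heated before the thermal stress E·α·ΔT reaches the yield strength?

136 °C

E = 44860 MPa = 44.86 GPa.
σ_y = 20.1 ksi = 138.6 MPa.
E·α·ΔT = 138.6 MPa ⇒ ΔT = 138.6 / (44.86×10³ × 26.5×10⁻⁶) = 116.6 K.
T = 19.3 + 116.6 = 135.9 °C.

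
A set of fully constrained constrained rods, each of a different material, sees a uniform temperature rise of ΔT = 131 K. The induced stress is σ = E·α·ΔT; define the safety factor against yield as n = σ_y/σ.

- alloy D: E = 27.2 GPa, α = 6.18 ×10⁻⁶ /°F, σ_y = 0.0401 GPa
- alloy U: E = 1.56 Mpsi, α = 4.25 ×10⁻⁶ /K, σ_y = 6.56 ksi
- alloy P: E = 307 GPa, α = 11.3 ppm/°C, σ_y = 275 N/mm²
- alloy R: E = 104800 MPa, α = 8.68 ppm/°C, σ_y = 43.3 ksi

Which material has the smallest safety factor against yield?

alloy P

Converting E to GPa, α to ×10⁻⁶/K, σ_y to MPa, then σ and n for each:
  alloy D: E = 27.20, α = 11.1, σ_y = 40.10 → σ = 39.6 MPa, n = 1.01
  alloy U: E = 10.76, α = 4.25, σ_y = 45.23 → σ = 5.99 MPa, n = 7.55
  alloy P: E = 307.0, α = 11.3, σ_y = 275.0 → σ = 454 MPa, n = 0.605
  alloy R: E = 104.8, α = 8.68, σ_y = 298.5 → σ = 119 MPa, n = 2.51
Smallest n: alloy P with n = 0.605.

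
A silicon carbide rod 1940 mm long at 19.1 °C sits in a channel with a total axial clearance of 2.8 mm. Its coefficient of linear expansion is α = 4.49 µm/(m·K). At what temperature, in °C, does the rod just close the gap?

α·L₀·ΔT = 2.8 mm ⇒ ΔT = 2.8 / (4.49×10⁻⁶ × 1940.0) = 321.4 K.
T = 19.1 + 321.4 = 340.5 °C.

341 °C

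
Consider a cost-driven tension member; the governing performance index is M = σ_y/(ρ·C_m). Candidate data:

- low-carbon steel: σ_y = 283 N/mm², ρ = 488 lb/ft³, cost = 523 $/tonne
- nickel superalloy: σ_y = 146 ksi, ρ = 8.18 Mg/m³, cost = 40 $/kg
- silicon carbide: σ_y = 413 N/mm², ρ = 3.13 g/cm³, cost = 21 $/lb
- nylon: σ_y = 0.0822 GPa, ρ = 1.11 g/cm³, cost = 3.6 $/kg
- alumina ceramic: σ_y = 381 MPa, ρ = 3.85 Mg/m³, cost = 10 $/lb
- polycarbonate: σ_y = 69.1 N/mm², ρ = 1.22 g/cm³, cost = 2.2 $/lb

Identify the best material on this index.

Normalizing units and computing the index:
  low-carbon steel: σ_y = 283.0 MPa, ρ = 7817 kg/m³, cost = 0.5230 $/kg
  nickel superalloy: σ_y = 1007 MPa, ρ = 8180 kg/m³, cost = 40.00 $/kg
  silicon carbide: σ_y = 413.0 MPa, ρ = 3130 kg/m³, cost = 46.30 $/kg
  nylon: σ_y = 82.20 MPa, ρ = 1110 kg/m³, cost = 3.600 $/kg
  alumina ceramic: σ_y = 381.0 MPa, ρ = 3850 kg/m³, cost = 22.05 $/kg
  polycarbonate: σ_y = 69.10 MPa, ρ = 1220 kg/m³, cost = 4.850 $/kg
  low-carbon steel: M = 69.2 kN·m per $
  nylon: M = 20.6 kN·m per $
  polycarbonate: M = 11.7 kN·m per $
  alumina ceramic: M = 4.49 kN·m per $
  nickel superalloy: M = 3.08 kN·m per $
  silicon carbide: M = 2.85 kN·m per $
Highest index: low-carbon steel.

low-carbon steel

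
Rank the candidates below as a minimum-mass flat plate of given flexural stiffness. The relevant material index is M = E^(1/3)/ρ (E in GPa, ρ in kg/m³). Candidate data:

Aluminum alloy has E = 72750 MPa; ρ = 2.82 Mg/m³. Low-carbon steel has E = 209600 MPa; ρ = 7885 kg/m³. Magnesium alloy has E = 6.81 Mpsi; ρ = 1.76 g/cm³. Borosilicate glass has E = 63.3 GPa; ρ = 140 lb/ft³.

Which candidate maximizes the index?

magnesium alloy

Convert each candidate to consistent units, then evaluate M:
  aluminum alloy: E = 72.75 GPa, ρ = 2820 kg/m³
  low-carbon steel: E = 209.6 GPa, ρ = 7885 kg/m³
  magnesium alloy: E = 46.95 GPa, ρ = 1760 kg/m³
  borosilicate glass: E = 63.30 GPa, ρ = 2243 kg/m³
  magnesium alloy: M = 2.05×10⁻³
  borosilicate glass: M = 1.78×10⁻³
  aluminum alloy: M = 1.48×10⁻³
  low-carbon steel: M = 0.753×10⁻³
The maximum is for magnesium alloy.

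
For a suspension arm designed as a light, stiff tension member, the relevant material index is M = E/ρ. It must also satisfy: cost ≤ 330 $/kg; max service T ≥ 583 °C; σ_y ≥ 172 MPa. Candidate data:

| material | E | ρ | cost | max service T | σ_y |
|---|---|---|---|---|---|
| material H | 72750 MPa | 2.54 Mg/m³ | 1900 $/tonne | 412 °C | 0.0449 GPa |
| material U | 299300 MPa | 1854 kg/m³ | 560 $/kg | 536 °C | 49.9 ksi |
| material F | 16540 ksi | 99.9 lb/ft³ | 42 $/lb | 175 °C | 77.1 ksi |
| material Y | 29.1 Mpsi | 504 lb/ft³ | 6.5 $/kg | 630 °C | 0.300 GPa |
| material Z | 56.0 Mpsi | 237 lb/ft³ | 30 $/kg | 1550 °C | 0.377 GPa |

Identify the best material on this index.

Screen on constraints: cost ≤ 330 $/kg; max service T ≥ 583 °C; σ_y ≥ 172 MPa. Survivors: material Y, material Z.
Normalizing units and computing the index:
  material Y: E = 200.6 GPa, ρ = 8073 kg/m³
  material Z: E = 386.1 GPa, ρ = 3796 kg/m³
  material Z: M = 102 MN·m/kg
  material Y: M = 24.9 MN·m/kg
Material Z has the largest M.

material Z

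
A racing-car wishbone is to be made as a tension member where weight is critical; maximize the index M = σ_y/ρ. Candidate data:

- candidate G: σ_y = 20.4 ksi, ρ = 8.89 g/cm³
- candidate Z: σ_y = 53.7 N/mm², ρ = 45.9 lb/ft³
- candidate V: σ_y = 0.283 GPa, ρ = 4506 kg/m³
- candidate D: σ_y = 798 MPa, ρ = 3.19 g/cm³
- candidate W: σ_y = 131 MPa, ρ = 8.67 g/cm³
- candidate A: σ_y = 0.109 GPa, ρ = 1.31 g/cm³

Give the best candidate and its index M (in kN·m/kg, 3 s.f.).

candidate D, M = 250 kN·m/kg

Normalizing units and computing the index:
  candidate G: σ_y = 140.7 MPa, ρ = 8890 kg/m³
  candidate Z: σ_y = 53.70 MPa, ρ = 735.2 kg/m³
  candidate V: σ_y = 283.0 MPa, ρ = 4506 kg/m³
  candidate D: σ_y = 798.0 MPa, ρ = 3190 kg/m³
  candidate W: σ_y = 131.0 MPa, ρ = 8670 kg/m³
  candidate A: σ_y = 109.0 MPa, ρ = 1310 kg/m³
  candidate D: M = 250 kN·m/kg
  candidate A: M = 83.2 kN·m/kg
  candidate Z: M = 73.0 kN·m/kg
  candidate V: M = 62.8 kN·m/kg
  candidate G: M = 15.8 kN·m/kg
  candidate W: M = 15.1 kN·m/kg
Candidate D has the largest M.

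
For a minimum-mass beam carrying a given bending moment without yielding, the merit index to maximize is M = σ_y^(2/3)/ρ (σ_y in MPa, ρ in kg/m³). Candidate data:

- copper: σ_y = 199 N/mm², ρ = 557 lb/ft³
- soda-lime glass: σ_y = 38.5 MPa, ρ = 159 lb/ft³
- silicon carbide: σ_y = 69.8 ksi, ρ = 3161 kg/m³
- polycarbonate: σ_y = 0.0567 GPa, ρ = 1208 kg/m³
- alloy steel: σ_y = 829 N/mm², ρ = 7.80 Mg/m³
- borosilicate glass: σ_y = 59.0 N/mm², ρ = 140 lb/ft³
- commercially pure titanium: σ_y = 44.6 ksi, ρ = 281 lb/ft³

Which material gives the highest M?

Normalizing units and computing the index:
  copper: σ_y = 199.0 MPa, ρ = 8922 kg/m³
  soda-lime glass: σ_y = 38.50 MPa, ρ = 2547 kg/m³
  silicon carbide: σ_y = 481.3 MPa, ρ = 3161 kg/m³
  polycarbonate: σ_y = 56.70 MPa, ρ = 1208 kg/m³
  alloy steel: σ_y = 829.0 MPa, ρ = 7800 kg/m³
  borosilicate glass: σ_y = 59.00 MPa, ρ = 2243 kg/m³
  commercially pure titanium: σ_y = 307.5 MPa, ρ = 4501 kg/m³
  silicon carbide: M = 19.4×10⁻³
  polycarbonate: M = 12.2×10⁻³
  alloy steel: M = 11.3×10⁻³
  commercially pure titanium: M = 10.1×10⁻³
  borosilicate glass: M = 6.76×10⁻³
  soda-lime glass: M = 4.48×10⁻³
  copper: M = 3.82×10⁻³
Highest index: silicon carbide.

silicon carbide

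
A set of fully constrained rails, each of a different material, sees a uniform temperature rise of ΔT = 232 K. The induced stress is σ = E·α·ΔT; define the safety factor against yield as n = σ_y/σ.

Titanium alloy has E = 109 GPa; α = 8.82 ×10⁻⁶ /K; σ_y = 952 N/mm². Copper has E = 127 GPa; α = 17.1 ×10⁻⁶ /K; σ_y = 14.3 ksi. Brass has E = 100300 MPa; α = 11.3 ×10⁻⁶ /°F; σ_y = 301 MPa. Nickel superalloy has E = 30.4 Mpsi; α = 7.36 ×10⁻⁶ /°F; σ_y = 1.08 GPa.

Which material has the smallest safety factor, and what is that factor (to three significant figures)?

Per material, after unit conversion:
  titanium alloy: E = 109.0, α = 8.82, σ_y = 952.0 → σ = 223 MPa, n = 4.27
  copper: E = 127.0, α = 17.1, σ_y = 98.60 → σ = 504 MPa, n = 0.196
  brass: E = 100.3, α = 20.3, σ_y = 301.0 → σ = 473 MPa, n = 0.636
  nickel superalloy: E = 209.6, α = 13.2, σ_y = 1080 → σ = 644 MPa, n = 1.68
Copper has the lowest safety factor, n = 0.196.

copper, n = 0.196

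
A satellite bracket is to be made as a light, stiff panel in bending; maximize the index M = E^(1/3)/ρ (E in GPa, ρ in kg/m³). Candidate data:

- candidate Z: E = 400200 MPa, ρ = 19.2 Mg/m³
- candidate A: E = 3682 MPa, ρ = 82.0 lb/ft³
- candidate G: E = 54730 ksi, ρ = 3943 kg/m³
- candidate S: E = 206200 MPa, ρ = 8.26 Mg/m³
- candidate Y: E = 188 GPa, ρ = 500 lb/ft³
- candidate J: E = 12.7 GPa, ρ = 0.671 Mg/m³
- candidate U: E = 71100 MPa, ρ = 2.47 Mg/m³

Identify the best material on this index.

After converting to SI:
  candidate Z: E = 400.2 GPa, ρ = 19200 kg/m³
  candidate A: E = 3.682 GPa, ρ = 1314 kg/m³
  candidate G: E = 377.4 GPa, ρ = 3943 kg/m³
  candidate S: E = 206.2 GPa, ρ = 8260 kg/m³
  candidate Y: E = 188.0 GPa, ρ = 8009 kg/m³
  candidate J: E = 12.70 GPa, ρ = 671.0 kg/m³
  candidate U: E = 71.10 GPa, ρ = 2470 kg/m³
  candidate J: M = 3.48×10⁻³
  candidate G: M = 1.83×10⁻³
  candidate U: M = 1.68×10⁻³
  candidate A: M = 1.18×10⁻³
  candidate Y: M = 0.715×10⁻³
  candidate S: M = 0.715×10⁻³
  candidate Z: M = 0.384×10⁻³
Candidate J has the largest M.

candidate J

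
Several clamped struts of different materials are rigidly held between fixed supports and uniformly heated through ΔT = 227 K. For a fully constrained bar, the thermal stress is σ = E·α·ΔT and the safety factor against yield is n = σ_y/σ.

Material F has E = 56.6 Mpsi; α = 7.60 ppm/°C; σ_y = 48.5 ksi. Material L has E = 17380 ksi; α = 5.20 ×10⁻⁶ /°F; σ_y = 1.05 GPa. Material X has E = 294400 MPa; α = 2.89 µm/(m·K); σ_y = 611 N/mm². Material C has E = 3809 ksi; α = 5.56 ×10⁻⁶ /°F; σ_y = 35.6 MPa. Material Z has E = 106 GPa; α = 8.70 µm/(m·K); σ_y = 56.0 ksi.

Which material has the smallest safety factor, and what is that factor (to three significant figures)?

material F, n = 0.497

Converting E to GPa, α to ×10⁻⁶/K, σ_y to MPa, then σ and n for each:
  material F: E = 390.2, α = 7.60, σ_y = 334.4 → σ = 673 MPa, n = 0.497
  material L: E = 119.8, α = 9.36, σ_y = 1050 → σ = 255 MPa, n = 4.12
  material X: E = 294.4, α = 2.89, σ_y = 611.0 → σ = 193 MPa, n = 3.16
  material C: E = 26.26, α = 10.0, σ_y = 35.60 → σ = 59.7 MPa, n = 0.597
  material Z: E = 106.0, α = 8.70, σ_y = 386.1 → σ = 209 MPa, n = 1.84
Smallest n: material F with n = 0.497.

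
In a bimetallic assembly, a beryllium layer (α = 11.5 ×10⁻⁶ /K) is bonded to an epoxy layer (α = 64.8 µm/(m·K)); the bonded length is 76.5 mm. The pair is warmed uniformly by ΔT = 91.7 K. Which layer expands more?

α(beryllium) = 11.5×10⁻⁶/K vs α(epoxy) = 64.8×10⁻⁶/K.
Higher α expands more for the same ΔT: epoxy.

epoxy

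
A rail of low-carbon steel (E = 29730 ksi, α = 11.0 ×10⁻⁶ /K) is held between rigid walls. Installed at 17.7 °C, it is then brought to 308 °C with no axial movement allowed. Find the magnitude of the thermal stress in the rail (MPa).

E = 29730 ksi = 205.0 GPa.
ΔT = 290.3 K. Constrained thermal stress σ = E·α·ΔT = 205.0×10³ MPa × 11.0×10⁻⁶ × 290.3 = 655 MPa (compressive).

655 MPa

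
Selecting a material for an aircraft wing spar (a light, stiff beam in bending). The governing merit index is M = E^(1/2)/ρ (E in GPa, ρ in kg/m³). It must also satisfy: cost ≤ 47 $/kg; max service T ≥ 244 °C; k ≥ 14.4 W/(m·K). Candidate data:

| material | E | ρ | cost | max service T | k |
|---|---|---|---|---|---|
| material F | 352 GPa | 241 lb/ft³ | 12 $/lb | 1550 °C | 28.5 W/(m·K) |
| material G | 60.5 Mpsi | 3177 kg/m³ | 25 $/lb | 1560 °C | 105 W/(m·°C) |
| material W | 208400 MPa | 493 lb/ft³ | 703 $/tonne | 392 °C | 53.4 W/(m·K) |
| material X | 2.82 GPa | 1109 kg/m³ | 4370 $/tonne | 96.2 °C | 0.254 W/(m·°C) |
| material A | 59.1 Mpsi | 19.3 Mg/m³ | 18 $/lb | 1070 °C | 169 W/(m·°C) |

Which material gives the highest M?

Screen on constraints: cost ≤ 47 $/kg; max service T ≥ 244 °C; k ≥ 14.4 W/(m·K). Survivors: material F, material W, material A.
Normalizing units and computing the index:
  material F: E = 352.0 GPa, ρ = 3860 kg/m³
  material W: E = 208.4 GPa, ρ = 7897 kg/m³
  material A: E = 407.5 GPa, ρ = 19300 kg/m³
  material F: M = 4.86×10⁻³
  material W: M = 1.83×10⁻³
  material A: M = 1.05×10⁻³
Material F ranks first.

material F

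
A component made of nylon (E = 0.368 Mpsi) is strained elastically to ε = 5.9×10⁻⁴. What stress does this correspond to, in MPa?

1.50 MPa

E = 0.368 Mpsi = 2.537 GPa.
σ = E·ε = 2537 MPa × 5.9×10⁻⁴ = 1.50 MPa.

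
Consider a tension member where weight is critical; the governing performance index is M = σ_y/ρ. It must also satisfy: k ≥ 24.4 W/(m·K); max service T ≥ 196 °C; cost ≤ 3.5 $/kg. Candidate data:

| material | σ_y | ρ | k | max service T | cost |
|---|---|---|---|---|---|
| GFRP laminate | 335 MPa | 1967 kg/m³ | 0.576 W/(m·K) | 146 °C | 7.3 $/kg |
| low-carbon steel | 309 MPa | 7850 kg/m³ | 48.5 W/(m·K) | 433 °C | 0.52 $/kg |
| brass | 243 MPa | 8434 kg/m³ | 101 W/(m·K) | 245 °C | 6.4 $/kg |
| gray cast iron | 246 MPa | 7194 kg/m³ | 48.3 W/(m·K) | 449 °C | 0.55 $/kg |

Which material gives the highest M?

Screen on constraints: k ≥ 24.4 W/(m·K); max service T ≥ 196 °C; cost ≤ 3.5 $/kg. Survivors: low-carbon steel, gray cast iron.
Evaluate M for each candidate:
  low-carbon steel: M = 39.4 kN·m/kg
  gray cast iron: M = 34.2 kN·m/kg
Highest index: low-carbon steel.

low-carbon steel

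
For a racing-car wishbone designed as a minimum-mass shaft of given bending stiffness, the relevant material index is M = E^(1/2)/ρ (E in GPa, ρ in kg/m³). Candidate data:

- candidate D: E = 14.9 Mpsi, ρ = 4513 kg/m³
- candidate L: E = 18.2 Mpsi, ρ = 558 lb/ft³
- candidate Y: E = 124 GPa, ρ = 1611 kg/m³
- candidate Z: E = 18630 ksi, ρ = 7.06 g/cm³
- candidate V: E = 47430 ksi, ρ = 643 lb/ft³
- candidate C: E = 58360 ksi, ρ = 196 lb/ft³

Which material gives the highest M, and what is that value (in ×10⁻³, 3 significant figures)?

candidate Y, M = 6.91×10⁻³

After converting to SI:
  candidate D: E = 102.7 GPa, ρ = 4513 kg/m³
  candidate L: E = 125.5 GPa, ρ = 8938 kg/m³
  candidate Y: E = 124.0 GPa, ρ = 1611 kg/m³
  candidate Z: E = 128.4 GPa, ρ = 7060 kg/m³
  candidate V: E = 327.0 GPa, ρ = 10300 kg/m³
  candidate C: E = 402.4 GPa, ρ = 3140 kg/m³
  candidate Y: M = 6.91×10⁻³
  candidate C: M = 6.39×10⁻³
  candidate D: M = 2.25×10⁻³
  candidate V: M = 1.76×10⁻³
  candidate Z: M = 1.61×10⁻³
  candidate L: M = 1.25×10⁻³
Candidate Y ranks first.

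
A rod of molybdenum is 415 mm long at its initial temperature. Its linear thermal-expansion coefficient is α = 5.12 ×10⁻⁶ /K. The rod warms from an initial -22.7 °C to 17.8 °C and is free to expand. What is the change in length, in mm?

0.0861 mm

ΔT = 17.8 − (-22.7) = 40.50 K.
ΔL = α·L₀·ΔT = 5.12×10⁻⁶ × 415 mm × 40.50 K = 0.0861 mm.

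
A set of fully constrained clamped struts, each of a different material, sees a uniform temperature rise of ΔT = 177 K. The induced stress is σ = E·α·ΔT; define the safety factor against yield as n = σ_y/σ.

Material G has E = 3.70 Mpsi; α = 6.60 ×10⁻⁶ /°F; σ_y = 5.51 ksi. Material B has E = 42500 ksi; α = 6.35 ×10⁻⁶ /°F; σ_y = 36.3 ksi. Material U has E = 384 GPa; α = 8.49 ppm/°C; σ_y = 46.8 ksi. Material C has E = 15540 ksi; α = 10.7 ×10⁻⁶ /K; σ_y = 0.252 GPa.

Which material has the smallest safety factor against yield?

material B

Per material, after unit conversion:
  material G: E = 25.51, α = 11.9, σ_y = 37.99 → σ = 53.6 MPa, n = 0.708
  material B: E = 293.0, α = 11.4, σ_y = 250.3 → σ = 593 MPa, n = 0.422
  material U: E = 384.0, α = 8.49, σ_y = 322.7 → σ = 577 MPa, n = 0.559
  material C: E = 107.1, α = 10.7, σ_y = 252.0 → σ = 203 MPa, n = 1.24
Smallest n: material B with n = 0.422.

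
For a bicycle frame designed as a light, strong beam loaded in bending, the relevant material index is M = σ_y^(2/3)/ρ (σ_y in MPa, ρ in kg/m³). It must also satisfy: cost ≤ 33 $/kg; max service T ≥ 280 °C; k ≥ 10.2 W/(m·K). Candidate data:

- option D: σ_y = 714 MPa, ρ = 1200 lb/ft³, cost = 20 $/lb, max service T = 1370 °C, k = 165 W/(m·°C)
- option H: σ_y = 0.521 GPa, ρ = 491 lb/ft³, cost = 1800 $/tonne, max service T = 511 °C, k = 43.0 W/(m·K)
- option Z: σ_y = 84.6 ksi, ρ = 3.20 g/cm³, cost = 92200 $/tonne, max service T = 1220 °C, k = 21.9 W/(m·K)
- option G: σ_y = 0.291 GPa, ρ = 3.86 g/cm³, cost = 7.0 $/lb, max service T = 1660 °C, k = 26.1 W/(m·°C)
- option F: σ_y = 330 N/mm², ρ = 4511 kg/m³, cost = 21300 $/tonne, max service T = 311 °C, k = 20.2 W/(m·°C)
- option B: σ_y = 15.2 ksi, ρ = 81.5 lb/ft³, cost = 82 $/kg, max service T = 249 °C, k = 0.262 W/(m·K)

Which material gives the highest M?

option G

Screen on constraints: cost ≤ 33 $/kg; max service T ≥ 280 °C; k ≥ 10.2 W/(m·K). Survivors: option H, option G, option F.
In SI units:
  option H: σ_y = 521.0 MPa, ρ = 7865 kg/m³
  option G: σ_y = 291.0 MPa, ρ = 3860 kg/m³
  option F: σ_y = 330.0 MPa, ρ = 4511 kg/m³
  option G: M = 11.4×10⁻³
  option F: M = 10.6×10⁻³
  option H: M = 8.23×10⁻³
The maximum is for option G.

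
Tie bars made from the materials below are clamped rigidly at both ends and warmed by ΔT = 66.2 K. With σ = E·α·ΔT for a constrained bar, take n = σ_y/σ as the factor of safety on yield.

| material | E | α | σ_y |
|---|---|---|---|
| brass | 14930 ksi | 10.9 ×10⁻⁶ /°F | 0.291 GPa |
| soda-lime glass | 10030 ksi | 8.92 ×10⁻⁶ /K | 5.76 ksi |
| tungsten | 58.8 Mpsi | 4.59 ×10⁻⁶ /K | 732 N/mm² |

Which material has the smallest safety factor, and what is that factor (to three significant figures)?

soda-lime glass, n = 0.973

With everything in SI (GPa, ×10⁻⁶/K, MPa):
  brass: E = 102.9, α = 19.6, σ_y = 291.0 → σ = 134 MPa, n = 2.18
  soda-lime glass: E = 69.15, α = 8.92, σ_y = 39.71 → σ = 40.8 MPa, n = 0.973
  tungsten: E = 405.4, α = 4.59, σ_y = 732.0 → σ = 123 MPa, n = 5.94
Soda-lime glass has the lowest safety factor, n = 0.973.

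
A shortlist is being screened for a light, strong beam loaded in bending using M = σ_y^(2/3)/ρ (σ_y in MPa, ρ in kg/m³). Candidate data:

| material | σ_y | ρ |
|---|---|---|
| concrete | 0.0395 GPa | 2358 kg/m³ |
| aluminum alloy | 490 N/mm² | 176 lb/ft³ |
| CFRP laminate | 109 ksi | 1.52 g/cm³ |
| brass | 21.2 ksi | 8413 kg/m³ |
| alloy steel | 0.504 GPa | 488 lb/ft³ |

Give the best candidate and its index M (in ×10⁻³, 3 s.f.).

CFRP laminate, M = 54.4×10⁻³

In SI units:
  concrete: σ_y = 39.50 MPa, ρ = 2358 kg/m³
  aluminum alloy: σ_y = 490.0 MPa, ρ = 2819 kg/m³
  CFRP laminate: σ_y = 751.5 MPa, ρ = 1520 kg/m³
  brass: σ_y = 146.2 MPa, ρ = 8413 kg/m³
  alloy steel: σ_y = 504.0 MPa, ρ = 7817 kg/m³
  CFRP laminate: M = 54.4×10⁻³
  aluminum alloy: M = 22.0×10⁻³
  alloy steel: M = 8.10×10⁻³
  concrete: M = 4.92×10⁻³
  brass: M = 3.30×10⁻³
The maximum is for CFRP laminate.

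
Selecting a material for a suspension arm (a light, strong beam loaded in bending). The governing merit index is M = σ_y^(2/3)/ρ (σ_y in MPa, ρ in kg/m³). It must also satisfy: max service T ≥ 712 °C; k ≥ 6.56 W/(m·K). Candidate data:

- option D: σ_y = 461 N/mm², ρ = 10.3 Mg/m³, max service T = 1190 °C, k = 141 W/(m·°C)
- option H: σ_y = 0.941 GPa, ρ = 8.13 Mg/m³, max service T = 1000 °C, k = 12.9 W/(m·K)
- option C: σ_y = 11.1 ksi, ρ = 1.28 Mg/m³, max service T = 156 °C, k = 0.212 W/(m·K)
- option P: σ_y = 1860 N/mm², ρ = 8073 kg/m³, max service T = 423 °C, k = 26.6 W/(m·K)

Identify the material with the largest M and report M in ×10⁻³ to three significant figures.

Screen on constraints: max service T ≥ 712 °C; k ≥ 6.56 W/(m·K). Survivors: option D, option H.
Putting every candidate on a common basis:
  option D: σ_y = 461.0 MPa, ρ = 10300 kg/m³
  option H: σ_y = 941.0 MPa, ρ = 8130 kg/m³
  option H: M = 11.8×10⁻³
  option D: M = 5.79×10⁻³
Highest index: option H.

option H, M = 11.8×10⁻³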